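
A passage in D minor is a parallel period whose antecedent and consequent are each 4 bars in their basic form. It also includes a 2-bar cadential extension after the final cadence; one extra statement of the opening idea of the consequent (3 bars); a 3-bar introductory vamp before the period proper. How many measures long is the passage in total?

16 measures

Basic parallel period: 4 + 4 = 8 bars.
8 (basic form) + 2 (cadential extension) + 3 (extra statement) + 3 (introduction) = 16.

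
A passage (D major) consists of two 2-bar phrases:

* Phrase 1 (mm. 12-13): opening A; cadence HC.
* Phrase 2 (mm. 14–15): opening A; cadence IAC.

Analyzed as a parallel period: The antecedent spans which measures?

measures 12–13

The antecedent is the phrase ending with the weaker cadence (half cadence, phrase 1) and the consequent the one ending more conclusively (imperfect authentic cadence, phrase 2); the antecedent is measures 12–13.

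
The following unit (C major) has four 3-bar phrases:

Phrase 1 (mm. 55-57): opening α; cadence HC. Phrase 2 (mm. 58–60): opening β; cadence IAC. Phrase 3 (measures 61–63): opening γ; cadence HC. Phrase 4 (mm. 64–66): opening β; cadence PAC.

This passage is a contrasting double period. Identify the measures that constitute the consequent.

In a double period the four phrases pair into a large antecedent (phrases 1–2, ending imperfect authentic cadence) and a large consequent (phrases 3–4, ending perfect authentic cadence). The consequent spans measures 61–66.

measures 61–66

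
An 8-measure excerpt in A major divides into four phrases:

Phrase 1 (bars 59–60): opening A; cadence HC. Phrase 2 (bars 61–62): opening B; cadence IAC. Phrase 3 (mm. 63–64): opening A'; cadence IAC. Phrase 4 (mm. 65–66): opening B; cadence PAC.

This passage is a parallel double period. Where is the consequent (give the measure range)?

measures 63–66

In a double period the four phrases pair into a large antecedent (phrases 1–2, ending imperfect authentic cadence) and a large consequent (phrases 3–4, ending perfect authentic cadence). The consequent spans measures 63–66.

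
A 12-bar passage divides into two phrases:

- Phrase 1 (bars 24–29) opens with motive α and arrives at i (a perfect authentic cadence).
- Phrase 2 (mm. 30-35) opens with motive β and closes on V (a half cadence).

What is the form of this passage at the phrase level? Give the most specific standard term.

The second phrase closes with a half cadence, which is not stronger than the first phrase's perfect authentic cadence; without a weak→strong cadential pair there is no antecedent–consequent relationship, so this is a phrase group rather than a period.

phrase group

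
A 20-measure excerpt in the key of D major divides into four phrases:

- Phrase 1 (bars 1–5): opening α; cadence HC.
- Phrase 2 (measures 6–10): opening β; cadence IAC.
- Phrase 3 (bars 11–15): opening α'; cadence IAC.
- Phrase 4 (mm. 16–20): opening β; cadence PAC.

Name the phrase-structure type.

parallel double period

Four phrases in two halves: the first half (bars 1-10) ends with an imperfect authentic cadence, the second (bars 11–20) with a perfect authentic cadence — a large antecedent–consequent pair, i.e. a double period.
Phrase 3 begins with the same material as phrase 1, making it parallel.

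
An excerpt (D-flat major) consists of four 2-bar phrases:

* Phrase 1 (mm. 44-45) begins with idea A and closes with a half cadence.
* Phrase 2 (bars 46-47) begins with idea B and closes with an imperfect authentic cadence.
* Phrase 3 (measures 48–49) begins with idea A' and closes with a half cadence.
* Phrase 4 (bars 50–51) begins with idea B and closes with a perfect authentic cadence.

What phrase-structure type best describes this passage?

parallel double period

Four phrases in two halves: the first half (measures 44–47) ends with an imperfect authentic cadence, the second (measures 48–51) with a perfect authentic cadence — a large antecedent–consequent pair, i.e. a double period.
Phrase 3 begins with the same material as phrase 1, making it parallel.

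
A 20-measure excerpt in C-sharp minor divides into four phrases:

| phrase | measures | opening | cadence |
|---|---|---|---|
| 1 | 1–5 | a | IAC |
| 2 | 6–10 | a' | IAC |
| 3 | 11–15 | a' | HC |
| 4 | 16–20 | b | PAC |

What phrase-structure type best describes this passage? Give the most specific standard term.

Four phrases in two halves: the first half (measures 1–10) ends with an imperfect authentic cadence, the second (bars 11–20) with a perfect authentic cadence — a large antecedent–consequent pair, i.e. a double period.
Phrase 3 begins with the same material as phrase 1, making it parallel.

parallel double period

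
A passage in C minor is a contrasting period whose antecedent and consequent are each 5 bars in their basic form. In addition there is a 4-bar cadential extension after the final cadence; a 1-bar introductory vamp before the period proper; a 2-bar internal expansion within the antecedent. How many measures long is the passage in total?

17 measures

Basic contrasting period: 5 + 5 = 10 bars.
10 (basic form) + 4 (cadential extension) + 1 (introduction) + 2 (internal expansion) = 17.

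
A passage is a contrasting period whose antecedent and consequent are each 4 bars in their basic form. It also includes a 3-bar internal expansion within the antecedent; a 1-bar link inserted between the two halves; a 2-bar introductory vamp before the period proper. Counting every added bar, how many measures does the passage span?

14 measures

Basic contrasting period: 4 + 4 = 8 bars.
8 (basic form) + 3 (internal expansion) + 1 (link) + 2 (introduction) = 14.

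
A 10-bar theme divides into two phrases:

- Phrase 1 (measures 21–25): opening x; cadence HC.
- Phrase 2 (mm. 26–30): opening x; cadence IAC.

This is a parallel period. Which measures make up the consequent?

The phrase ending with the weaker cadence (half cadence) is the antecedent; the one ending more conclusively (imperfect authentic cadence) is the consequent. The consequent is measures 26–30.

measures 26–30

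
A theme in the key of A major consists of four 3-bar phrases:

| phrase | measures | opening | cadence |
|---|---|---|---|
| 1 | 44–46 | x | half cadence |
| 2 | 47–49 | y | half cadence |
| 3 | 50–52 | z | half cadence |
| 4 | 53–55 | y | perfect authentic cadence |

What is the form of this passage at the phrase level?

contrasting double period

Four phrases in two halves: the first half (mm. 44–49) ends with a half cadence, the second (bars 50-55) with a perfect authentic cadence — a large antecedent–consequent pair, i.e. a double period.
Phrase 3 begins with different material from phrase 1, making it contrasting.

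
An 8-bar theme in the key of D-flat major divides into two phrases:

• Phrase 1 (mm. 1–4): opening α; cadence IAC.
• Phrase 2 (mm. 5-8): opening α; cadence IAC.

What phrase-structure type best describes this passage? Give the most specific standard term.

Both phrases have the same opening (α) and the same cadence (imperfect authentic cadence): the second is a restatement, not a consequent, so this is a repeated phrase rather than a period.

repeated phrase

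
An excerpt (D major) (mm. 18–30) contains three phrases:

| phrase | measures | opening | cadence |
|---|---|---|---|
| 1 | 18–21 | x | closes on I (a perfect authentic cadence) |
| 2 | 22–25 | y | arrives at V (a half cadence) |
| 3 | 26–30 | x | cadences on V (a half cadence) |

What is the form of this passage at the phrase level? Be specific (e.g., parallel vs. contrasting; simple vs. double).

The final phrase closes with a half cadence, which is not stronger than the preceding half cadence; the 3 phrases lack an overall antecedent–consequent design and so form a phrase group.

phrase group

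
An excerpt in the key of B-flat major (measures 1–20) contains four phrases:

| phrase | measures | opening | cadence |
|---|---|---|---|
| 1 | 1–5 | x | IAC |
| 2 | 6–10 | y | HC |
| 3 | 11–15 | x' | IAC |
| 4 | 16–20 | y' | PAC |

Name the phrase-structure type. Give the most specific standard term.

parallel double period

Four phrases in two halves: the first half (mm. 1-10) ends with a half cadence, the second (mm. 11-20) with a perfect authentic cadence — a large antecedent–consequent pair, i.e. a double period.
Phrase 3 begins with the same material as phrase 1, making it parallel.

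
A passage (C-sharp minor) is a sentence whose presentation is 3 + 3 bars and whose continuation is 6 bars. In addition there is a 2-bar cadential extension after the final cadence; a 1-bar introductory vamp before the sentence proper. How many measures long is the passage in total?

15 measures

Basic sentence: 3 + 3 + 6 = 12 bars.
12 (basic form) + 2 (cadential extension) + 1 (introduction) = 15.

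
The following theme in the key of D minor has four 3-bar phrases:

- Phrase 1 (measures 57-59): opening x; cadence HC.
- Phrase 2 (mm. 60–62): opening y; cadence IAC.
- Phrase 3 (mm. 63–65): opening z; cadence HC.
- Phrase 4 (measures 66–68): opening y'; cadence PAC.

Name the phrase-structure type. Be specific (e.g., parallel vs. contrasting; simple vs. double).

Four phrases in two halves: the first half (bars 57–62) ends with an imperfect authentic cadence, the second (mm. 63–68) with a perfect authentic cadence — a large antecedent–consequent pair, i.e. a double period.
Phrase 3 begins with different material from phrase 1, making it contrasting.

contrasting double period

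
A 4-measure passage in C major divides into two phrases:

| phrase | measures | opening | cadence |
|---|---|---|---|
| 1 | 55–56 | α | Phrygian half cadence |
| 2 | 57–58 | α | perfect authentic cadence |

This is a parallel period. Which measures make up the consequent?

The phrase ending with the weaker cadence (Phrygian half cadence) is the antecedent; the one ending more conclusively (perfect authentic cadence) is the consequent. The consequent is measures 57–58.

measures 57–58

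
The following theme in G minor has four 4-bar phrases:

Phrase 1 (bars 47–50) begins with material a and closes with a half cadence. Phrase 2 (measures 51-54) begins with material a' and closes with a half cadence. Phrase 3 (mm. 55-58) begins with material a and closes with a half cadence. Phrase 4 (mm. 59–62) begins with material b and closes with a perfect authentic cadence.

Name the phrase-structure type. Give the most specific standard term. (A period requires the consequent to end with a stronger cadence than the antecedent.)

Four phrases in two halves: the first half (measures 47–54) ends with a half cadence, the second (bars 55-62) with a perfect authentic cadence — a large antecedent–consequent pair, i.e. a double period.
Phrase 3 begins with the same material as phrase 1, making it parallel.

parallel double period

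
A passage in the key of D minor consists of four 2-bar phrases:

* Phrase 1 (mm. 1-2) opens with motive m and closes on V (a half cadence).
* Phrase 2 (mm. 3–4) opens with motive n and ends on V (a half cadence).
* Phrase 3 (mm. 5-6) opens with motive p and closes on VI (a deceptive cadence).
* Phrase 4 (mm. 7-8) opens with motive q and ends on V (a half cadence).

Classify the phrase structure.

phrase group

Phrase 4 ends with a half cadence, no stronger than phrase 2's half cadence, so the four phrases do not form a double period; nor do phrases 3–4 duplicate 1–2, so it is not a repeated period. With no phrase reaching a conclusive cadence, the passage is a phrase group.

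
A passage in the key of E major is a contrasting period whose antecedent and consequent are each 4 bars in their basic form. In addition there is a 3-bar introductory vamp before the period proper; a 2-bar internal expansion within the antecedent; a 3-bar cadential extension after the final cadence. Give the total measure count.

16 measures

Basic contrasting period: 4 + 4 = 8 bars.
8 (basic form) + 3 (introduction) + 2 (internal expansion) + 3 (cadential extension) = 16.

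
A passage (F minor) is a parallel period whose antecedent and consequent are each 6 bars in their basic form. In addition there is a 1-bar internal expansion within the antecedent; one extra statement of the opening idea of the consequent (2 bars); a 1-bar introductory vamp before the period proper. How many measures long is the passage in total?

16 measures

Basic parallel period: 6 + 6 = 12 bars.
12 (basic form) + 1 (internal expansion) + 2 (extra statement) + 1 (introduction) = 16.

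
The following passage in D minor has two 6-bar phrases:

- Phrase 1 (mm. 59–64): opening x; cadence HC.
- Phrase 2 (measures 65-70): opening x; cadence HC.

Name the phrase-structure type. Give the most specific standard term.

Both phrases have the same opening (x) and the same cadence (half cadence): the second is a restatement, not a consequent, so this is a repeated phrase rather than a period.

repeated phrase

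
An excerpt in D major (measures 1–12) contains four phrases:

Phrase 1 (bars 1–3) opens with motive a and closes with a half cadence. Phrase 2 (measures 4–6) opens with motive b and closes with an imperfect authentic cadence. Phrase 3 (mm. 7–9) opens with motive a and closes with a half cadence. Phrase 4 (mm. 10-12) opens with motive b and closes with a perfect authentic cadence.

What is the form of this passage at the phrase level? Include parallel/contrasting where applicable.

parallel double period

Four phrases in two halves: the first half (mm. 1-6) ends with an imperfect authentic cadence, the second (bars 7–12) with a perfect authentic cadence — a large antecedent–consequent pair, i.e. a double period.
Phrase 3 begins with the same material as phrase 1, making it parallel.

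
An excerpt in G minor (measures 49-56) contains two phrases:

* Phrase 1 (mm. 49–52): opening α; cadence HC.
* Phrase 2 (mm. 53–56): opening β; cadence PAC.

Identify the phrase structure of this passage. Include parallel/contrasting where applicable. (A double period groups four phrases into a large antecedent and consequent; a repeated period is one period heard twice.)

contrasting period

Phrase 1 ends with a half cadence (weaker) and phrase 2 with a perfect authentic cadence (stronger): antecedent + consequent = a period.
The two phrases open with different material (α / β), so the period is contrasting.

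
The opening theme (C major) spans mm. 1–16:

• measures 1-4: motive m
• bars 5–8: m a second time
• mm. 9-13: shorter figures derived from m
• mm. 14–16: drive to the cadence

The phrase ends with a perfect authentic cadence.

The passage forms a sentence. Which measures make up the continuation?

measures 9–16

After the presentation (mm. 1-8), the continuation covers the fragmentation through the cadence: mm. 9–16.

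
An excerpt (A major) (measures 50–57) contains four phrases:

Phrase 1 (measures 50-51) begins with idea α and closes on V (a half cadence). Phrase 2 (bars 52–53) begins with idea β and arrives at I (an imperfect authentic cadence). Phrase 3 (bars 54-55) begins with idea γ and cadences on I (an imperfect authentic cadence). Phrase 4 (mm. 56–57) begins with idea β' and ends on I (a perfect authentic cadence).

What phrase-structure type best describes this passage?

Four phrases in two halves: the first half (measures 50–53) ends with an imperfect authentic cadence, the second (mm. 54-57) with a perfect authentic cadence — a large antecedent–consequent pair, i.e. a double period.
Phrase 3 begins with different material from phrase 1, making it contrasting.

contrasting double period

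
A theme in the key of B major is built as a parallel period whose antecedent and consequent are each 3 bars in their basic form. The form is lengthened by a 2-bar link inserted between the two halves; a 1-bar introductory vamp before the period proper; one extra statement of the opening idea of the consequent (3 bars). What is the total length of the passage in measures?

12 measures

Basic parallel period: 3 + 3 = 6 bars.
6 (basic form) + 2 (link) + 1 (introduction) + 3 (extra statement) = 12.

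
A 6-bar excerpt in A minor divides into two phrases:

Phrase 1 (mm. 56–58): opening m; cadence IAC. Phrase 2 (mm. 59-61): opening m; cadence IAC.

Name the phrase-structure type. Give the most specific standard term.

Both phrases have the same opening (m) and the same cadence (imperfect authentic cadence): the second is a restatement, not a consequent, so this is a repeated phrase rather than a period.

repeated phrase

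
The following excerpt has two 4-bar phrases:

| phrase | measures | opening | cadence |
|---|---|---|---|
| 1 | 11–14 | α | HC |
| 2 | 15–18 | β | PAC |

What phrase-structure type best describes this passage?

Phrase 1 ends with a half cadence (weaker) and phrase 2 with a perfect authentic cadence (stronger): antecedent + consequent = a period.
The two phrases open with different material (α / β), so the period is contrasting.

contrasting period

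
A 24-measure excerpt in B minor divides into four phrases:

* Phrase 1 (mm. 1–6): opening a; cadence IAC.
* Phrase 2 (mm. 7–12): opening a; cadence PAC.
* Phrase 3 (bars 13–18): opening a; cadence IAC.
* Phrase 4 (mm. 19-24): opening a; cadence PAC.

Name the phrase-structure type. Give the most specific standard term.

The cadence pattern IAC–PAC–IAC–PAC is weak–strong twice, and phrases 3–4 restate phrases 1–2: a period heard twice, not a double period (which would end weakly at phrase 2).

repeated period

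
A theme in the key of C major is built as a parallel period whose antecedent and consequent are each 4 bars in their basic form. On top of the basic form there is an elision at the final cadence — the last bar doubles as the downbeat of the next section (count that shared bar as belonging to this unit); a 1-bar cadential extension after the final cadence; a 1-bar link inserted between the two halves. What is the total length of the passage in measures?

Basic parallel period: 4 + 4 = 8 bars.
8 (basic form) + 1 (cadential extension) + 1 (link) = 10.
The elision shares a bar with the next section but does not change this unit's count.

10 measures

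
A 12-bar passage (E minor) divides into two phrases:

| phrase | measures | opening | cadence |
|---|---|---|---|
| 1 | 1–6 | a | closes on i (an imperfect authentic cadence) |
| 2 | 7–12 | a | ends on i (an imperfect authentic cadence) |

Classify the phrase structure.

repeated phrase

Both phrases have the same opening (a) and the same cadence (imperfect authentic cadence): the second is a restatement, not a consequent, so this is a repeated phrase rather than a period.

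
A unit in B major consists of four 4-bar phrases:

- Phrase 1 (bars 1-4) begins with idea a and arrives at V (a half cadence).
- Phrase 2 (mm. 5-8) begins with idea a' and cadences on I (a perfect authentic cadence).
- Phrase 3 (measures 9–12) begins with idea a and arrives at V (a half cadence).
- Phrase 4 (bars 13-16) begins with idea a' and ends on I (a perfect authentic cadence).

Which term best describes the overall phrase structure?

repeated period

The cadence pattern HC–PAC–HC–PAC is weak–strong twice, and phrases 3–4 restate phrases 1–2: a period heard twice, not a double period (which would end weakly at phrase 2).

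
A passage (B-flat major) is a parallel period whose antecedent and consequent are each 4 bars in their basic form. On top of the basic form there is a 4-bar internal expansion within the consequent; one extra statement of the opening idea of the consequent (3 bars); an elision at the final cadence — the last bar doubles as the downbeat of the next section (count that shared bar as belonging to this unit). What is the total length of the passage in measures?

15 measures

Basic parallel period: 4 + 4 = 8 bars.
8 (basic form) + 4 (internal expansion) + 3 (extra statement) = 15.
The elision shares a bar with the next section but does not change this unit's count.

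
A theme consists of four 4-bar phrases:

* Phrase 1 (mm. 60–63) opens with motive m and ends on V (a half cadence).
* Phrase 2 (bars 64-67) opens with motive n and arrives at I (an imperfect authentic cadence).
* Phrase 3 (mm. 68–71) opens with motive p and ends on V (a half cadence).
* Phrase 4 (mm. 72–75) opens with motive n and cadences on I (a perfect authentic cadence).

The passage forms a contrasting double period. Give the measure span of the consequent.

measures 68–75

In a double period the first pair of phrases (ending imperfect authentic cadence) is the large antecedent and the second pair (ending perfect authentic cadence) is the large consequent; the consequent is measures 68–75.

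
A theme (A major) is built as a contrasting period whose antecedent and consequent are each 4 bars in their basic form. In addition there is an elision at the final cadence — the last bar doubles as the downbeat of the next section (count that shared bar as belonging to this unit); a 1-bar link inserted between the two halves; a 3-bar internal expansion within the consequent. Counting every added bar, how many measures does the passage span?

Basic contrasting period: 4 + 4 = 8 bars.
8 (basic form) + 1 (link) + 3 (internal expansion) = 12.
The elision shares a bar with the next section but does not change this unit's count.

12 measures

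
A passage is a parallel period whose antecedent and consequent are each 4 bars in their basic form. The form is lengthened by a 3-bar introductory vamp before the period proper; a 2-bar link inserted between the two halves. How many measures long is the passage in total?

13 measures

Basic parallel period: 4 + 4 = 8 bars.
8 (basic form) + 3 (introduction) + 2 (link) = 13.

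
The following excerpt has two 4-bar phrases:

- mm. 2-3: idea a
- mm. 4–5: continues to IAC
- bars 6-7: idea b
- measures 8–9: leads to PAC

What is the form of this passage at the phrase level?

contrasting period

Phrase 1 ends with an imperfect authentic cadence (weaker) and phrase 2 with a perfect authentic cadence (stronger): antecedent + consequent = a period.
The two phrases open with different material (a / b), so the period is contrasting.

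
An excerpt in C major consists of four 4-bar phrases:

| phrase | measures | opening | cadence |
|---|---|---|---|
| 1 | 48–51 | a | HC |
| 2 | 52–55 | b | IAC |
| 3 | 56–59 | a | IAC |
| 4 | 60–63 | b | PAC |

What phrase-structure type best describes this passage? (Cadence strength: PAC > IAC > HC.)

Four phrases in two halves: the first half (measures 48-55) ends with an imperfect authentic cadence, the second (measures 56-63) with a perfect authentic cadence — a large antecedent–consequent pair, i.e. a double period.
Phrase 3 begins with the same material as phrase 1, making it parallel.

parallel double period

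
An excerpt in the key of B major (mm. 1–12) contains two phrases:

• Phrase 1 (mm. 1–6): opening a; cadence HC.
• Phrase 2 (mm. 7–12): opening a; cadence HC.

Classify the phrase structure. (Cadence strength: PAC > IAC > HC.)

repeated phrase

Both phrases have the same opening (a) and the same cadence (half cadence): the second is a restatement, not a consequent, so this is a repeated phrase rather than a period.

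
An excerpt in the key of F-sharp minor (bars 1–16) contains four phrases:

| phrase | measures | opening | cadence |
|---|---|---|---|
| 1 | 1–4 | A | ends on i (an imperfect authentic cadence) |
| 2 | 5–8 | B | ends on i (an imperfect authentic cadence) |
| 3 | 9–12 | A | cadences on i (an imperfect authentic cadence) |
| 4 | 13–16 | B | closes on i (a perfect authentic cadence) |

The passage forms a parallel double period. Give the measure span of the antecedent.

In a double period the first pair of phrases (ending imperfect authentic cadence) is the large antecedent and the second pair (ending perfect authentic cadence) is the large consequent; the antecedent is measures 1–8.

measures 1–8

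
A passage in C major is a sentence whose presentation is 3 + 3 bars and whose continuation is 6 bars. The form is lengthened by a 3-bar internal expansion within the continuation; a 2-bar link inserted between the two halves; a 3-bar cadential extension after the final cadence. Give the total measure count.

20 measures

Basic sentence: 3 + 3 + 6 = 12 bars.
12 (basic form) + 3 (internal expansion) + 2 (link) + 3 (cadential extension) = 20.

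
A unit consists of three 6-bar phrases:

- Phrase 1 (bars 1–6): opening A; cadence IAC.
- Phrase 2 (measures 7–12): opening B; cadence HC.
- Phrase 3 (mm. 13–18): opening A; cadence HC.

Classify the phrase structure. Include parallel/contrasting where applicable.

The final phrase closes with a half cadence, which is not stronger than the preceding half cadence; the 3 phrases lack an overall antecedent–consequent design and so form a phrase group.

phrase group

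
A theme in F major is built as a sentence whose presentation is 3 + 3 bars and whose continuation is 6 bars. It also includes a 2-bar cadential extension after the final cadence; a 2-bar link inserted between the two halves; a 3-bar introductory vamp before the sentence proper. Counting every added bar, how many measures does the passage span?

19 measures

Basic sentence: 3 + 3 + 6 = 12 bars.
12 (basic form) + 2 (cadential extension) + 2 (link) + 3 (introduction) = 19.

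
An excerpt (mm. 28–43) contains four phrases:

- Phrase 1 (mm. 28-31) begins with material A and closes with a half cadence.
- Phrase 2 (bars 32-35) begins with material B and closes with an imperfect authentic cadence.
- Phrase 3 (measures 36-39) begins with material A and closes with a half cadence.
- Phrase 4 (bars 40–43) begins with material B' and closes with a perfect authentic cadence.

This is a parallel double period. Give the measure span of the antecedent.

In a double period the first pair of phrases (ending imperfect authentic cadence) is the large antecedent and the second pair (ending perfect authentic cadence) is the large consequent; the antecedent is measures 28–35.

measures 28–35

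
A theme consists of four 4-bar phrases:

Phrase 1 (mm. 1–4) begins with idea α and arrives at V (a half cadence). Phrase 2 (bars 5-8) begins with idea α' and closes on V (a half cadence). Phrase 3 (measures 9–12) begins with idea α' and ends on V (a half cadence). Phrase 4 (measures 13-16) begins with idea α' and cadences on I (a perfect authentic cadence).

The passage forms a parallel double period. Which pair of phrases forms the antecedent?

In a double period the first pair of phrases (ending half cadence) is the large antecedent and the second pair (ending perfect authentic cadence) is the large consequent; the antecedent is phrases 1 and 2.

phrases 1 and 2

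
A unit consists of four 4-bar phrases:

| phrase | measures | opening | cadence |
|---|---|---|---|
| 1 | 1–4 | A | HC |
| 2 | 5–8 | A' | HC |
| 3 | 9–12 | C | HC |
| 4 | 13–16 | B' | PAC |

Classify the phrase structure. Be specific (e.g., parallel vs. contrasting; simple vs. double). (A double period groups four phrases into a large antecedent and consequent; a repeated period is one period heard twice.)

contrasting double period

Four phrases in two halves: the first half (mm. 1–8) ends with a half cadence, the second (measures 9-16) with a perfect authentic cadence — a large antecedent–consequent pair, i.e. a double period.
Phrase 3 begins with different material from phrase 1, making it contrasting.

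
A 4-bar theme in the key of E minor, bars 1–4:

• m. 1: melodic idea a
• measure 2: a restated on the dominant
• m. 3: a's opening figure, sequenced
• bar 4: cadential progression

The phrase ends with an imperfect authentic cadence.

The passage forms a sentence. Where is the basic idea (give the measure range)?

The presentation of a sentence is the basic idea (measure 1) plus its repetition (m. 2); the basic idea is therefore m. 1.

measures 1–1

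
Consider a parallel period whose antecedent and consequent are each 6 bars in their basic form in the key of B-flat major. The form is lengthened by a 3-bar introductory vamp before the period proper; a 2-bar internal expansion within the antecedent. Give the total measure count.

Basic parallel period: 6 + 6 = 12 bars.
12 (basic form) + 3 (introduction) + 2 (internal expansion) = 17.

17 measures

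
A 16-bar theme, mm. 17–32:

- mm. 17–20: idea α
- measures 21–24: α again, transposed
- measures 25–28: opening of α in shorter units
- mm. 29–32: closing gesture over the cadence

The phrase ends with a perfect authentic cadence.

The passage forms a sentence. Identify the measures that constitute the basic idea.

measures 17–20

The presentation of a sentence is the basic idea (measures 17-20) plus its repetition (measures 21–24); the basic idea is therefore mm. 17–20.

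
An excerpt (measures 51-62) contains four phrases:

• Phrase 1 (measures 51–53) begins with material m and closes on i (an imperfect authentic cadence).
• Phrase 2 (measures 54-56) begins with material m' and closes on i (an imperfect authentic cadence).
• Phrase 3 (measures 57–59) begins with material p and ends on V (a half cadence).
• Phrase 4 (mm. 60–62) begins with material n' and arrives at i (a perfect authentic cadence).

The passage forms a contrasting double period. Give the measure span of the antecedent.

In a double period the first pair of phrases (ending imperfect authentic cadence) is the large antecedent and the second pair (ending perfect authentic cadence) is the large consequent; the antecedent is measures 51–56.

measures 51–56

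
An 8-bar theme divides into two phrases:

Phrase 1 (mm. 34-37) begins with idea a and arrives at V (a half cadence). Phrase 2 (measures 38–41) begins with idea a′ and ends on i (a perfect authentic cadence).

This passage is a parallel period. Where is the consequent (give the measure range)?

The antecedent is the phrase ending with the weaker cadence (half cadence, phrase 1) and the consequent the one ending more conclusively (perfect authentic cadence, phrase 2); the consequent is bars 38–41.

measures 38–41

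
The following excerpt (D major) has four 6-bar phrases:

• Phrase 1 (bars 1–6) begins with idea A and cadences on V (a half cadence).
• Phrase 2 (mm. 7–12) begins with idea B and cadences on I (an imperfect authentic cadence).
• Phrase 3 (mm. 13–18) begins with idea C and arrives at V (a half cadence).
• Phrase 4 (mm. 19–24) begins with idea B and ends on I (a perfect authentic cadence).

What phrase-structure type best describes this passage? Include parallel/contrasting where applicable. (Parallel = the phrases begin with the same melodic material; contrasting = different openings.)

contrasting double period

Four phrases in two halves: the first half (bars 1–12) ends with an imperfect authentic cadence, the second (measures 13–24) with a perfect authentic cadence — a large antecedent–consequent pair, i.e. a double period.
Phrase 3 begins with different material from phrase 1, making it contrasting.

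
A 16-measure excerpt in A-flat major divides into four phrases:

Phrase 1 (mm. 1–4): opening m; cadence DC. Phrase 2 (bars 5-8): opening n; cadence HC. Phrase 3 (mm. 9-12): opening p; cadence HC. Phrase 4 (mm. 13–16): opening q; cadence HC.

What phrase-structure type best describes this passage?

phrase group

Phrase 4 ends with a half cadence, no stronger than phrase 2's half cadence, so the four phrases do not form a double period; nor do phrases 3–4 duplicate 1–2, so it is not a repeated period. With no phrase reaching a conclusive cadence, the passage is a phrase group.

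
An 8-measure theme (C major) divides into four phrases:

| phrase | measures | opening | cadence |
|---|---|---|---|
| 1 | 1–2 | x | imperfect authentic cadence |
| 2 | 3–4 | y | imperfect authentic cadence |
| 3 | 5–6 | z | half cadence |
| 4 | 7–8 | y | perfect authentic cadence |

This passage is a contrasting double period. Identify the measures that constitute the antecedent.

measures 1–4

In a double period the four phrases pair into a large antecedent (phrases 1–2, ending imperfect authentic cadence) and a large consequent (phrases 3–4, ending perfect authentic cadence). The antecedent spans measures 1-4.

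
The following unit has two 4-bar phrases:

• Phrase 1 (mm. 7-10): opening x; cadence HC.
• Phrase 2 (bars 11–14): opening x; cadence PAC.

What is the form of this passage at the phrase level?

Phrase 1 ends with a half cadence (weaker) and phrase 2 with a perfect authentic cadence (stronger): antecedent + consequent = a period.
The two phrases open with the same material (x / x), so the period is parallel.

parallel period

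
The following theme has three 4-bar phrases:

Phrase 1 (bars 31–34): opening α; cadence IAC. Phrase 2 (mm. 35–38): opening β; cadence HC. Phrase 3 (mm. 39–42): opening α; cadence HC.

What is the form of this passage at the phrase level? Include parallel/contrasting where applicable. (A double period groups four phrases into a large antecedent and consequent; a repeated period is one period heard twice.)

The final phrase closes with a half cadence, which is not stronger than the preceding half cadence; the 3 phrases lack an overall antecedent–consequent design and so form a phrase group.

phrase group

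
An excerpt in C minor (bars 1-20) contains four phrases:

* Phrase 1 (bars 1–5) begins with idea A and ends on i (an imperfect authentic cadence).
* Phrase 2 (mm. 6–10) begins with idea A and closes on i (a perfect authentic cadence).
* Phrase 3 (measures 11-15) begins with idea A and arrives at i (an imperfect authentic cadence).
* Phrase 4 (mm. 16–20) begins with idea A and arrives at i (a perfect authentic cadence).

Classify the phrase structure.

The cadence pattern IAC–PAC–IAC–PAC is weak–strong twice, and phrases 3–4 restate phrases 1–2: a period heard twice, not a double period (which would end weakly at phrase 2).

repeated period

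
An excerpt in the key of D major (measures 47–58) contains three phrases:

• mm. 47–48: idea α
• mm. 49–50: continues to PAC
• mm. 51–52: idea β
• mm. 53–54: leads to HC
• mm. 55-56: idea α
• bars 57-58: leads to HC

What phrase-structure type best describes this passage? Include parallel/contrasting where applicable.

The final phrase closes with a half cadence, which is not stronger than the preceding half cadence; the 3 phrases lack an overall antecedent–consequent design and so form a phrase group.

phrase group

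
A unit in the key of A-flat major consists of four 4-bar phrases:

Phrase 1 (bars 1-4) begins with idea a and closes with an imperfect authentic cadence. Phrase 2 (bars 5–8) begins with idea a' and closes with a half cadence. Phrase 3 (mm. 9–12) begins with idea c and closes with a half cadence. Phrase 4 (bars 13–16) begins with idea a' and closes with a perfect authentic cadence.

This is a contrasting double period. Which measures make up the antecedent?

measures 1–8

In a double period the first pair of phrases (ending half cadence) is the large antecedent and the second pair (ending perfect authentic cadence) is the large consequent; the antecedent is measures 1–8.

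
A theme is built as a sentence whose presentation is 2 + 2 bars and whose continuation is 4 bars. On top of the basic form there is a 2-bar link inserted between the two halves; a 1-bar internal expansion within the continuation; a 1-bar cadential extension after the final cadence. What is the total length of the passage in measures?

12 measures

Basic sentence: 2 + 2 + 4 = 8 bars.
8 (basic form) + 2 (link) + 1 (internal expansion) + 1 (cadential extension) = 12.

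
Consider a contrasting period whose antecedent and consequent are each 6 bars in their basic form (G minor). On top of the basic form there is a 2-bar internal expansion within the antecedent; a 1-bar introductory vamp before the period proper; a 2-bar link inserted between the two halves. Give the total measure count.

17 measures

Basic contrasting period: 6 + 6 = 12 bars.
12 (basic form) + 2 (internal expansion) + 1 (introduction) + 2 (link) = 17.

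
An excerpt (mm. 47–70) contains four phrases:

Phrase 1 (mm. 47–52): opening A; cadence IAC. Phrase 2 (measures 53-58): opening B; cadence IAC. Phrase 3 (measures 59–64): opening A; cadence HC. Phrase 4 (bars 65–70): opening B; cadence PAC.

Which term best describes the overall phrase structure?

Four phrases in two halves: the first half (mm. 47–58) ends with an imperfect authentic cadence, the second (mm. 59–70) with a perfect authentic cadence — a large antecedent–consequent pair, i.e. a double period.
Phrase 3 begins with the same material as phrase 1, making it parallel.

parallel double period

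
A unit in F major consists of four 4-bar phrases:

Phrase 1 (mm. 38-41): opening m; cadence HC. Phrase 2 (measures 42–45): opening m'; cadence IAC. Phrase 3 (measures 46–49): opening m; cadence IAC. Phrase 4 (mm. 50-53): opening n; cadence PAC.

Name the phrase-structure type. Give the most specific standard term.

Four phrases in two halves: the first half (mm. 38–45) ends with an imperfect authentic cadence, the second (measures 46–53) with a perfect authentic cadence — a large antecedent–consequent pair, i.e. a double period.
Phrase 3 begins with the same material as phrase 1, making it parallel.

parallel double period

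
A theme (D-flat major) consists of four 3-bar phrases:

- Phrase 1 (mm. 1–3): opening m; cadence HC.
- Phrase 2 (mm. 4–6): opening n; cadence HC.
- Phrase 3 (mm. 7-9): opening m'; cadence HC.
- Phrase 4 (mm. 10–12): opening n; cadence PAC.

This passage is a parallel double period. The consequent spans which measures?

In a double period the four phrases pair into a large antecedent (phrases 1–2, ending half cadence) and a large consequent (phrases 3–4, ending perfect authentic cadence). The consequent spans mm. 7-12.

measures 7–12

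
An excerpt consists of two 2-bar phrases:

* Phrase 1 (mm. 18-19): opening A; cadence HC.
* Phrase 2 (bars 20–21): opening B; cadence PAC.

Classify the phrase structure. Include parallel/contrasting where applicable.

contrasting period

Phrase 1 ends with a half cadence (weaker) and phrase 2 with a perfect authentic cadence (stronger): antecedent + consequent = a period.
The two phrases open with different material (A / B), so the period is contrasting.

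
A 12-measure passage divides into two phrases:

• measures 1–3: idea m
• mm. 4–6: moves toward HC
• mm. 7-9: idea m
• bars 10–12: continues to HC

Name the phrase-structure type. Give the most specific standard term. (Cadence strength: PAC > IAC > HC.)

repeated phrase

Both phrases have the same opening (m) and the same cadence (half cadence): the second is a restatement, not a consequent, so this is a repeated phrase rather than a period.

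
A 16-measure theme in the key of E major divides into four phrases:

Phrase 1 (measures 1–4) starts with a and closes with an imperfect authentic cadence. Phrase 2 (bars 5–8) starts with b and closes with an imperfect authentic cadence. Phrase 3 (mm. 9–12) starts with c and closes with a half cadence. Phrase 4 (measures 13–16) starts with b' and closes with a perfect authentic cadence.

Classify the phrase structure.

Four phrases in two halves: the first half (mm. 1-8) ends with an imperfect authentic cadence, the second (measures 9–16) with a perfect authentic cadence — a large antecedent–consequent pair, i.e. a double period.
Phrase 3 begins with different material from phrase 1, making it contrasting.

contrasting double period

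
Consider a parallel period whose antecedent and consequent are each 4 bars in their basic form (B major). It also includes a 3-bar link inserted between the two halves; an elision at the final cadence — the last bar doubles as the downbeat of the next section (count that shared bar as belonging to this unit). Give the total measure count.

Basic parallel period: 4 + 4 = 8 bars.
8 (basic form) + 3 (link) = 11.
The elision shares a bar with the next section but does not change this unit's count.

11 measures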